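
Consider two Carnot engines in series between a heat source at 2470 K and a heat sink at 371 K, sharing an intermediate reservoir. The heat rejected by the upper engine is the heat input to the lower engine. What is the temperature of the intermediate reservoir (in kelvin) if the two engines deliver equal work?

For reversible stages Q_m = Q_H·(T_m/T_H). Setting W₁ = Q_H(1 − T_m/T_H) equal to W₂ = Q_m(1 − T_C/T_m) = Q_H·(T_m − T_C)/T_H gives T_H − T_m = T_m − T_C, so T_m = (T_H + T_C)/2 = (2470.00 + 371.00)/2 = 1420 K.

T_m ≈ 1420 K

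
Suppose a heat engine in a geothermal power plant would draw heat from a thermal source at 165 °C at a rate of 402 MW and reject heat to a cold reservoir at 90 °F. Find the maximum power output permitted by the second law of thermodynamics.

T_H = 165 °C → 165 + 273.15 = 438.15 K.
T_C = 90 °F → (90 − 32) × 5/9 = 32.22 °C = 305.37 K.
The upper bound on efficiency is η_max = 1 − T_C/T_H = 1 − 305.37/438.15 = 0.3030.
W_max = η_max · Q_H = 0.3030 × 402 = 121.8 MW.

Ẇ_max ≈ 121.8 MW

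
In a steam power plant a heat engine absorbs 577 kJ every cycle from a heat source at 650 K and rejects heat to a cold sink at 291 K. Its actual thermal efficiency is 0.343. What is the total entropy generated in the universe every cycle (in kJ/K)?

ΔS_univ ≈ 0.4150 kJ/K

W = η·Q_H = 0.343 × 577 = 197.9 kJ, so Q_C = Q_H − W = 379.1 kJ.
Entropy balance on the reservoirs: −Q_H/T_H = -0.8877 kJ/K, +Q_C/T_C = 1.303 kJ/K.
ΔS_univ = −Q_H/T_H + Q_C/T_C = 0.4150 kJ/K (> 0, since η = 0.343 < η_Carnot = 0.552).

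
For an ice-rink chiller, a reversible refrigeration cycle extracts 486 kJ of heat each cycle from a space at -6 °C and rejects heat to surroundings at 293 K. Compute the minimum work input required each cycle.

T_C = -6 °C → -6 + 273.15 = 267.15 K.
The reversible coefficient of performance is COP_R = T_C/(T_H − T_C) = 267.15/25.85 = 10.3346.
W = Q_C/COP_R = 486/10.3346 = 47.0 kJ.

W_in ≈ 47.0 kJ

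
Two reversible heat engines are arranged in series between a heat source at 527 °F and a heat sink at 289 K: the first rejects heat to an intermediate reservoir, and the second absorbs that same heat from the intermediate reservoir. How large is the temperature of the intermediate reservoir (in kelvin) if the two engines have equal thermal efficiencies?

T_H = 527 °F → (527 − 32) × 5/9 = 275.00 °C = 548.15 K.
Equal efficiencies require 1 − T_m/T_H = 1 − T_C/T_m, i.e. T_m/T_H = T_C/T_m, so T_m = √(T_H·T_C) = √(548.15 × 289.00) = 398 K.

T_m ≈ 398 K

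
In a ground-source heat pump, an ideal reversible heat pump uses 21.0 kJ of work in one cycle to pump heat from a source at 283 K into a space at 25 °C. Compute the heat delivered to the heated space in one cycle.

Q_H ≈ 413.3 kJ

T_H = 25 °C → 25 + 273.15 = 298.15 K.
For a reversible heat pump, COP_HP = T_H/(T_H − T_C) = 298.15/15.15 = 19.6799.
Q_H = COP_HP · W = 19.6799 × 21.0 = 413.3 kJ.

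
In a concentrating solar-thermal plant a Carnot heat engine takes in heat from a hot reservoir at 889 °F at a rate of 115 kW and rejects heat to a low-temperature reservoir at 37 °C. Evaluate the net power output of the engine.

Ẇ ≈ 67.4 kW

T_H = 889 °F → (889 − 32) × 5/9 = 476.11 °C = 749.26 K.
T_C = 37 °C → 37 + 273.15 = 310.15 K.
The Carnot efficiency is η = 1 − T_C/T_H = 1 − 310.15/749.26 = 0.5861.
W = η·Q_H = 0.5861 × 115 = 67.4 kW.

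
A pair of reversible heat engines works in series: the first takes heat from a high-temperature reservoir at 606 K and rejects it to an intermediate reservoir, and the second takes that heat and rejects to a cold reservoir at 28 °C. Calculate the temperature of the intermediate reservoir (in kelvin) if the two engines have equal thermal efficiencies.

T_m ≈ 427 K

T_C = 28 °C → 28 + 273.15 = 301.15 K.
Equal efficiencies require 1 − T_m/T_H = 1 − T_C/T_m, i.e. T_m/T_H = T_C/T_m, so T_m = √(T_H·T_C) = √(606.00 × 301.15) = 427 K.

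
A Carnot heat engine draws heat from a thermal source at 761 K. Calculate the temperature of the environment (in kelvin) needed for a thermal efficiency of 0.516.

From η = 1 − T_C/T_H, T_C = T_H·(1 − η) = 761.00 × (1 − 0.516) = 368.3 K.

T_C ≈ 368.3 K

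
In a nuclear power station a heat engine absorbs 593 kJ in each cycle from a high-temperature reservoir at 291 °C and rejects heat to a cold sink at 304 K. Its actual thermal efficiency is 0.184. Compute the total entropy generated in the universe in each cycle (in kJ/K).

T_H = 291 °C → 291 + 273.15 = 564.15 K.
W = η·Q_H = 0.184 × 593 = 109.1 kJ, so Q_C = Q_H − W = 483.9 kJ.
The hot reservoir loses entropy Q_H/T_H = 593/564.15 = 1.051 kJ/K; the cold reservoir gains Q_C/T_C = 483.9/304.00 = 1.592 kJ/K.
ΔS_univ = −Q_H/T_H + Q_C/T_C = 0.5406 kJ/K (> 0, since η = 0.184 < η_Carnot = 0.461).

ΔS_univ ≈ 0.5406 kJ/K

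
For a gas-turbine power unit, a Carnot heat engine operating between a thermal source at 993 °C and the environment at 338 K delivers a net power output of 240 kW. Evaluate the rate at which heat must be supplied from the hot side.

Q̇_H ≈ 327.4 kW

T_H = 993 °C → 993 + 273.15 = 1266.15 K.
η_rev = 1 − T_C/T_H = 1 − 338.00/1266.15 = 0.7330.
Q_H = W/η = 240/0.7330 = 327.4 kW.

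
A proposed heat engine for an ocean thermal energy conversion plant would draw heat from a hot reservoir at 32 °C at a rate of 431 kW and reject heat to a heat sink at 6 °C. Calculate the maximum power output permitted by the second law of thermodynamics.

Ẇ_max ≈ 36.7 kW

T_H = 32 °C → 32 + 273.15 = 305.15 K.
T_C = 6 °C → 6 + 273.15 = 279.15 K.
The second-law ceiling is the Carnot efficiency, η_max = 1 − T_C/T_H = 1 − 279.15/305.15 = 0.0852.
W_max = η_max · Q_H = 0.0852 × 431 = 36.7 kW.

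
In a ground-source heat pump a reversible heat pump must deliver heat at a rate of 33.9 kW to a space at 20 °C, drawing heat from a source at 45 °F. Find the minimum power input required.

T_H = 20 °C → 20 + 273.15 = 293.15 K.
T_C = 45 °F → (45 − 32) × 5/9 = 7.22 °C = 280.37 K.
Reversible heating COP: COP_HP = T_H/(T_H − T_C) = 293.15/12.78 = 22.9422.
W = Q_H/COP_HP = 33.9/22.9422 = 1.478 kW.

Ẇ_in ≈ 1.478 kW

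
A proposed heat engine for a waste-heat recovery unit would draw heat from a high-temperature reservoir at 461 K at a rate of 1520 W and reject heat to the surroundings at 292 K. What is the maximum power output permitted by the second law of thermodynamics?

Ẇ_max ≈ 557.2 W

The upper bound on efficiency is η_max = 1 − T_C/T_H = 1 − 292.00/461.00 = 0.3666.
W_max = η_max · Q_H = 0.3666 × 1520 = 557.2 W.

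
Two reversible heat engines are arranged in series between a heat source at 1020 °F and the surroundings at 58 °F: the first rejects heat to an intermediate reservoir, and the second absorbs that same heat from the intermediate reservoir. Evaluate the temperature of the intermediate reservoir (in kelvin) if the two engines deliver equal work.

T_H = 1020 °F → (1020 − 32) × 5/9 = 548.89 °C = 822.04 K.
T_C = 58 °F → (58 − 32) × 5/9 = 14.44 °C = 287.59 K.
For reversible stages Q_m = Q_H·(T_m/T_H). Setting W₁ = Q_H(1 − T_m/T_H) equal to W₂ = Q_m(1 − T_C/T_m) = Q_H·(T_m − T_C)/T_H gives T_H − T_m = T_m − T_C, so T_m = (T_H + T_C)/2 = (822.04 + 287.59)/2 = 554.8 K.

T_m ≈ 554.8 K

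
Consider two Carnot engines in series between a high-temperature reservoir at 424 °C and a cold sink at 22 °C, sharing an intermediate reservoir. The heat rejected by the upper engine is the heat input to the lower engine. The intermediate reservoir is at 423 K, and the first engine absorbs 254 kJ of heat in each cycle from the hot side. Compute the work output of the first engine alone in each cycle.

W₁ ≈ 99.88 kJ

T_H = 424 °C → 424 + 273.15 = 697.15 K.
T_C = 22 °C → 22 + 273.15 = 295.15 K.
First-stage efficiency η₁ = 1 − T_m/T_H = 1 − 423.00/697.15 = 0.3932.
W₁ = η₁·Q_H = 0.3932 × 254 = 99.88 kJ.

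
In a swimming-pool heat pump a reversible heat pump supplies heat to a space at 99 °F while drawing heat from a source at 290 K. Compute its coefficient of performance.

COP_HP ≈ 15.24

T_H = 99 °F → (99 − 32) × 5/9 = 37.22 °C = 310.37 K.
COP_HP = T_H/(T_H − T_C) = 310.37/(310.37 − 290.00) = 15.24.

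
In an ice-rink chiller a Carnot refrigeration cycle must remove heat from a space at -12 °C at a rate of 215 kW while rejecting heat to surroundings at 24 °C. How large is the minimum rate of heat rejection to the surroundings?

Q̇_H ≈ 245 kW

T_H = 24 °C → 24 + 273.15 = 297.15 K.
T_C = -12 °C → -12 + 273.15 = 261.15 K.
For a reversible cycle Q_H/Q_C = T_H/T_C, so Q_H = Q_C·T_H/T_C = 215 × 297.15/261.15 = 245 kW.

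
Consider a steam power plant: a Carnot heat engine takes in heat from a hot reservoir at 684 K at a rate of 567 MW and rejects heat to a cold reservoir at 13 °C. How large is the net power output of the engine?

Ẇ ≈ 330 MW

T_C = 13 °C → 13 + 273.15 = 286.15 K.
For a reversible engine, η = 1 − T_C/T_H = 1 − 286.15/684.00 = 0.5817.
W = η·Q_H = 0.5817 × 567 = 330 MW.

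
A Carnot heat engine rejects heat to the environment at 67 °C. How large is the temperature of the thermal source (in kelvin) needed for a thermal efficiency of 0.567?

T_C = 67 °C → 67 + 273.15 = 340.15 K.
From η = 1 − T_C/T_H, solving for T_H gives T_H = T_C/(1 − η) = 340.15/(1 − 0.567) = 786 K.

T_H ≈ 786 K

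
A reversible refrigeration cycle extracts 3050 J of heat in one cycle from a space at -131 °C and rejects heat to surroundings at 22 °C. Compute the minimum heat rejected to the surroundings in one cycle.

Q_H ≈ 6330 J

T_H = 22 °C → 22 + 273.15 = 295.15 K.
T_C = -131 °C → -131 + 273.15 = 142.15 K.
For a reversible cycle Q_H/Q_C = T_H/T_C, so Q_H = Q_C·T_H/T_C = 3050 × 295.15/142.15 = 6330 J.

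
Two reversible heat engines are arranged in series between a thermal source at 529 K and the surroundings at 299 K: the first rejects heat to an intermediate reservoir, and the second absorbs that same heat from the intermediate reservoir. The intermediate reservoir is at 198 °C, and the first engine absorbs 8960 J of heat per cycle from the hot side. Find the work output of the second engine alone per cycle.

W₂ ≈ 2916 J

T_m = 198 °C → 198 + 273.15 = 471.15 K.
Heat entering the second stage: Q_m = Q_H·(T_m/T_H) = 8960 × 471.15/529.00 = 7980 J.
Second-stage efficiency η₂ = 1 − T_C/T_m = 1 − 299.00/471.15 = 0.3654, so W₂ = η₂·Q_m = 2916 J.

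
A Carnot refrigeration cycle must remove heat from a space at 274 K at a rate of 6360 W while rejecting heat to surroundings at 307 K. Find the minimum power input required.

COP_R = T_C/(T_H − T_C) = 274.00/33.00 = 8.3030.
W = Q_C/COP_R = 6360/8.3030 = 766 W.

Ẇ_in ≈ 766 W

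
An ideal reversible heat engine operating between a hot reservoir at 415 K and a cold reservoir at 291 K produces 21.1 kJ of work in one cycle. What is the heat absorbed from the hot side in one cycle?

Q_H ≈ 70.6 kJ

The Carnot efficiency is η = 1 − T_C/T_H = 1 − 291.00/415.00 = 0.2988.
Q_H = W/η = 21.1/0.2988 = 70.6 kJ.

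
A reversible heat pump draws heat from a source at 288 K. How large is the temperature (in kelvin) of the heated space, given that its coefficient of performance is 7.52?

COP_HP = T_H/(T_H − T_C) ⇒ T_H = T_C·COP_HP/(COP_HP − 1) = 288.00 × 7.52/(7.52 − 1) = 332 K.

T_H ≈ 332 K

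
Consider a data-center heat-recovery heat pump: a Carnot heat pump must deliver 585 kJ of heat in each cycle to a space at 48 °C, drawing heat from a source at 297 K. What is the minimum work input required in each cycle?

W_in ≈ 44.0 kJ

T_H = 48 °C → 48 + 273.15 = 321.15 K.
COP_HP = T_H/(T_H − T_C) = 321.15/24.15 = 13.2981.
W = Q_H/COP_HP = 585/13.2981 = 44.0 kJ.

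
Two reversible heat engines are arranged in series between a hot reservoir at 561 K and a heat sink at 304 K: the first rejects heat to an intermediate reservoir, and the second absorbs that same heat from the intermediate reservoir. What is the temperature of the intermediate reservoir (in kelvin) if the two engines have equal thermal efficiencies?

Equal efficiencies require 1 − T_m/T_H = 1 − T_C/T_m, i.e. T_m/T_H = T_C/T_m, so T_m = √(T_H·T_C) = √(561.00 × 304.00) = 413 K.

T_m ≈ 413 K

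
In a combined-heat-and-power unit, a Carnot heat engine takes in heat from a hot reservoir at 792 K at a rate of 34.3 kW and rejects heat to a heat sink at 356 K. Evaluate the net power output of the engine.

The Carnot efficiency is η = 1 − T_C/T_H = 1 − 356.00/792.00 = 0.5505.
W = η·Q_H = 0.5505 × 34.3 = 18.88 kW.

Ẇ ≈ 18.88 kW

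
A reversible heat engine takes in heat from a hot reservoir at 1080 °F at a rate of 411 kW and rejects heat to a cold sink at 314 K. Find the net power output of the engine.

T_H = 1080 °F → (1080 − 32) × 5/9 = 582.22 °C = 855.37 K.
The Carnot efficiency is η = 1 − T_C/T_H = 1 − 314.00/855.37 = 0.6329.
W = η·Q_H = 0.6329 × 411 = 260.1 kW.

Ẇ ≈ 260.1 kW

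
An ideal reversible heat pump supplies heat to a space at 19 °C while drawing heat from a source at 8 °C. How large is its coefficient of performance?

COP_HP ≈ 26.56

T_H = 19 °C → 19 + 273.15 = 292.15 K.
T_C = 8 °C → 8 + 273.15 = 281.15 K.
For a reversible heat pump, COP_HP = T_H/(T_H − T_C) = 292.15/(292.15 − 281.15) = 26.56.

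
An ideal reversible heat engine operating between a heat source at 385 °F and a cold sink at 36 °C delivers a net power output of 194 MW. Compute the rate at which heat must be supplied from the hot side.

T_H = 385 °F → (385 − 32) × 5/9 = 196.11 °C = 469.26 K.
T_C = 36 °C → 36 + 273.15 = 309.15 K.
Carnot efficiency: η = 1 − T_C/T_H = 1 − 309.15/469.26 = 0.3412.
Q_H = W/η = 194/0.3412 = 569 MW.

Q̇_H ≈ 569 MW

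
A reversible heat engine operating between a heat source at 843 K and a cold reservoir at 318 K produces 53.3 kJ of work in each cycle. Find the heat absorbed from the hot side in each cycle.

Carnot efficiency: η = 1 − T_C/T_H = 1 − 318.00/843.00 = 0.6228.
Q_H = W/η = 53.3/0.6228 = 85.6 kJ.

Q_H ≈ 85.6 kJ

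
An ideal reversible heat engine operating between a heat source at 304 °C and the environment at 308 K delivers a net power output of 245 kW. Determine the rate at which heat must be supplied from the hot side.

T_H = 304 °C → 304 + 273.15 = 577.15 K.
Carnot efficiency: η = 1 − T_C/T_H = 1 − 308.00/577.15 = 0.4663.
Q_H = W/η = 245/0.4663 = 525 kW.

Q̇_H ≈ 525 kW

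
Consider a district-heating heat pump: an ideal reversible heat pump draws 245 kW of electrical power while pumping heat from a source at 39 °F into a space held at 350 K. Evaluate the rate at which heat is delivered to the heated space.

T_C = 39 °F → (39 − 32) × 5/9 = 3.89 °C = 277.04 K.
For a reversible heat pump, COP_HP = T_H/(T_H − T_C) = 350.00/72.96 = 4.7971.
Q_H = COP_HP · W = 4.7971 × 245 = 1180 kW.

Q̇_H ≈ 1180 kW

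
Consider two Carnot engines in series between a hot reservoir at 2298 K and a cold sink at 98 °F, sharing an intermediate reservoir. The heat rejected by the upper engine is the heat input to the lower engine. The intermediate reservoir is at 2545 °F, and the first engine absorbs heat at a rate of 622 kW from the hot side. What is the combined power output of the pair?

Ẇ_total ≈ 538 kW

T_C = 98 °F → (98 − 32) × 5/9 = 36.67 °C = 309.82 K.
Two reversible stages in series are equivalent to a single Carnot engine between T_H and T_C, so η_total = 1 − T_C/T_H = 1 − 309.82/2298.00 = 0.8652.
W_total = η_total · Q_H = 0.8652 × 622 = 538 kW.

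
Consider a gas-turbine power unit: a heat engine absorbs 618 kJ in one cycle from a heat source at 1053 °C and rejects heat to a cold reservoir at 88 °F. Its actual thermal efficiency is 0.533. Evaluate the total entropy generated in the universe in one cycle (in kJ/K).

ΔS_univ ≈ 0.4825 kJ/K

T_H = 1053 °C → 1053 + 273.15 = 1326.15 K.
T_C = 88 °F → (88 − 32) × 5/9 = 31.11 °C = 304.26 K.
W = η·Q_H = 0.533 × 618 = 329.4 kJ, so Q_C = Q_H − W = 288.6 kJ.
The hot reservoir loses entropy Q_H/T_H = 618/1326.15 = 0.4660 kJ/K; the cold reservoir gains Q_C/T_C = 288.6/304.26 = 0.9485 kJ/K.
ΔS_univ = −Q_H/T_H + Q_C/T_C = 0.4825 kJ/K (> 0, since η = 0.533 < η_Carnot = 0.771).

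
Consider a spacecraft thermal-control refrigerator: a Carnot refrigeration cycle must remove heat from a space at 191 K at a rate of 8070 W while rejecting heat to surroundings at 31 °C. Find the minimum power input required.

T_H = 31 °C → 31 + 273.15 = 304.15 K.
For a reversible refrigerator, COP_R = T_C/(T_H − T_C) = 191.00/113.15 = 1.6880.
W = Q_C/COP_R = 8070/1.6880 = 4780 W.

Ẇ_in ≈ 4780 W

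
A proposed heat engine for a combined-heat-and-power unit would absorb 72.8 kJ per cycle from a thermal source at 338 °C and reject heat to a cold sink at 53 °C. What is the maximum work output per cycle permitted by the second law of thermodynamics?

W_max ≈ 33.9 kJ

T_H = 338 °C → 338 + 273.15 = 611.15 K.
T_C = 53 °C → 53 + 273.15 = 326.15 K.
By the Carnot theorem, η_max = 1 − T_C/T_H = 1 − 326.15/611.15 = 0.4663.
W_max = η_max · Q_H = 0.4663 × 72.8 = 33.9 kJ.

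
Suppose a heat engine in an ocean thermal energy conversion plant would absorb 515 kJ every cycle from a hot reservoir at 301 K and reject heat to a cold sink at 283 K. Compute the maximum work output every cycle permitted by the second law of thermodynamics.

The second-law ceiling is the Carnot efficiency, η_max = 1 − T_C/T_H = 1 − 283.00/301.00 = 0.0598.
W_max = η_max · Q_H = 0.0598 × 515 = 30.80 kJ.

W_max ≈ 30.80 kJ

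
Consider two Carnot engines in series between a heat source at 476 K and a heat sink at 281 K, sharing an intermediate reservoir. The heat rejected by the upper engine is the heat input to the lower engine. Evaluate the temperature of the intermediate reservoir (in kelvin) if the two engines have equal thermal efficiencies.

Equal efficiencies require 1 − T_m/T_H = 1 − T_C/T_m, i.e. T_m/T_H = T_C/T_m, so T_m = √(T_H·T_C) = √(476.00 × 281.00) = 365.7 K.

T_m ≈ 365.7 K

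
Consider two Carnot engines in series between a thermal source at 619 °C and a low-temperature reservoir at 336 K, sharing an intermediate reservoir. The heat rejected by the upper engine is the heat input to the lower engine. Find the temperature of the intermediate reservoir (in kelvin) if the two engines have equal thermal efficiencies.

T_m ≈ 548 K

T_H = 619 °C → 619 + 273.15 = 892.15 K.
Equal efficiencies require 1 − T_m/T_H = 1 − T_C/T_m, i.e. T_m/T_H = T_C/T_m, so T_m = √(T_H·T_C) = √(892.15 × 336.00) = 548 K.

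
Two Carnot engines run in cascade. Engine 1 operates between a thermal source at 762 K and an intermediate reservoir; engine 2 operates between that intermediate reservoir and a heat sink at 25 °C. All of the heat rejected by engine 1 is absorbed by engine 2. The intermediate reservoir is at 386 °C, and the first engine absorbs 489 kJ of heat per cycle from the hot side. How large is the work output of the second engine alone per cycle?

W₂ ≈ 231.7 kJ

T_C = 25 °C → 25 + 273.15 = 298.15 K.
T_m = 386 °C → 386 + 273.15 = 659.15 K.
Heat entering the second stage: Q_m = Q_H·(T_m/T_H) = 489 × 659.15/762.00 = 423.0 kJ.
Second-stage efficiency η₂ = 1 − T_C/T_m = 1 − 298.15/659.15 = 0.5477, so W₂ = η₂·Q_m = 231.7 kJ.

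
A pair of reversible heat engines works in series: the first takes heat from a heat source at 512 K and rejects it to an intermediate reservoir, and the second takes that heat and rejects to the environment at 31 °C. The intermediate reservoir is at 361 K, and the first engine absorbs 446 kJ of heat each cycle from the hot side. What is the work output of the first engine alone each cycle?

T_C = 31 °C → 31 + 273.15 = 304.15 K.
First-stage efficiency η₁ = 1 − T_m/T_H = 1 − 361.00/512.00 = 0.2949.
W₁ = η₁·Q_H = 0.2949 × 446 = 131.5 kJ.

W₁ ≈ 131.5 kJ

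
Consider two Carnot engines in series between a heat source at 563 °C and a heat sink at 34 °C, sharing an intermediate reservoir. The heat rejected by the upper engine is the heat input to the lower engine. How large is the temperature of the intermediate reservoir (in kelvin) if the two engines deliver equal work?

T_m ≈ 572 K

T_H = 563 °C → 563 + 273.15 = 836.15 K.
T_C = 34 °C → 34 + 273.15 = 307.15 K.
For reversible stages Q_m = Q_H·(T_m/T_H). Setting W₁ = Q_H(1 − T_m/T_H) equal to W₂ = Q_m(1 − T_C/T_m) = Q_H·(T_m − T_C)/T_H gives T_H − T_m = T_m − T_C, so T_m = (T_H + T_C)/2 = (836.15 + 307.15)/2 = 572 K.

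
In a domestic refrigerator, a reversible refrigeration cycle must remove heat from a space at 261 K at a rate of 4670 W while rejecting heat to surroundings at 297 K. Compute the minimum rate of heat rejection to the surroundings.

For a reversible cycle Q_H/Q_C = T_H/T_C, so Q_H = Q_C·T_H/T_C = 4670 × 297.00/261.00 = 5310 W.

Q̇_H ≈ 5310 W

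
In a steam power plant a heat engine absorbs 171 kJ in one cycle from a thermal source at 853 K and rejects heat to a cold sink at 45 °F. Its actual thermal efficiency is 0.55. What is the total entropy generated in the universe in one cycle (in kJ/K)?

T_C = 45 °F → (45 − 32) × 5/9 = 7.22 °C = 280.37 K.
W = η·Q_H = 0.55 × 171 = 94.05 kJ, so Q_C = Q_H − W = 76.95 kJ.
Reservoir entropy changes: ΔS_H = −Q_H/T_H = −171/853.00 = -0.2005 kJ/K and ΔS_C = +Q_C/T_C = 76.95/280.37 = 0.2745 kJ/K.
ΔS_univ = −Q_H/T_H + Q_C/T_C = 0.07399 kJ/K (> 0, since η = 0.55 < η_Carnot = 0.671).

ΔS_univ ≈ 0.07399 kJ/K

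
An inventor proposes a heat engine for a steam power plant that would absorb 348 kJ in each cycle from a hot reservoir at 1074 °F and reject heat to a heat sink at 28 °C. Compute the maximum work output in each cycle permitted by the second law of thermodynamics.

T_H = 1074 °F → (1074 − 32) × 5/9 = 578.89 °C = 852.04 K.
T_C = 28 °C → 28 + 273.15 = 301.15 K.
By the Carnot theorem, η_max = 1 − T_C/T_H = 1 − 301.15/852.04 = 0.6466.
W_max = η_max · Q_H = 0.6466 × 348 = 225.0 kJ.

W_max ≈ 225.0 kJ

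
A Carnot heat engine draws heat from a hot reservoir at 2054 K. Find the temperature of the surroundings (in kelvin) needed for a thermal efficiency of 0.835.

From η = 1 − T_C/T_H, T_C = T_H·(1 − η) = 2054.00 × (1 − 0.835) = 338.9 K.

T_C ≈ 338.9 K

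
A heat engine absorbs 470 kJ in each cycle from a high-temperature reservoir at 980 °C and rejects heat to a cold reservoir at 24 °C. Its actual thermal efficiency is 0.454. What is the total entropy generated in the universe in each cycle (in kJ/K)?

T_H = 980 °C → 980 + 273.15 = 1253.15 K.
T_C = 24 °C → 24 + 273.15 = 297.15 K.
W = η·Q_H = 0.454 × 470 = 213.4 kJ, so Q_C = Q_H − W = 256.6 kJ.
The hot reservoir loses entropy Q_H/T_H = 470/1253.15 = 0.3751 kJ/K; the cold reservoir gains Q_C/T_C = 256.6/297.15 = 0.8636 kJ/K.
ΔS_univ = −Q_H/T_H + Q_C/T_C = 0.489 kJ/K (> 0, since η = 0.454 < η_Carnot = 0.763).

ΔS_univ ≈ 0.489 kJ/K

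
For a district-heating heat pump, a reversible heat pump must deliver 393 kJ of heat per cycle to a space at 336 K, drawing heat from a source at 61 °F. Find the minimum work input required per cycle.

W_in ≈ 54.7 kJ

T_C = 61 °F → (61 − 32) × 5/9 = 16.11 °C = 289.26 K.
COP_HP = T_H/(T_H − T_C) = 336.00/46.74 = 7.1889.
W = Q_H/COP_HP = 393/7.1889 = 54.7 kJ.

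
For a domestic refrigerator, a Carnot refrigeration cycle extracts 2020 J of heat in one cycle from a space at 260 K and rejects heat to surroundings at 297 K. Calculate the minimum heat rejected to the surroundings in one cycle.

Q_H ≈ 2310 J

For a reversible cycle Q_H/Q_C = T_H/T_C, so Q_H = Q_C·T_H/T_C = 2020 × 297.00/260.00 = 2310 J.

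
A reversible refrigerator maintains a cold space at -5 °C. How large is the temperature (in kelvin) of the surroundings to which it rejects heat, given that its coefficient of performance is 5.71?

T_H ≈ 315 K

T_C = -5 °C → -5 + 273.15 = 268.15 K.
COP_R = T_C/(T_H − T_C) ⇒ T_H = T_C·(1 + 1/COP_R) = 268.15 × (1 + 1/5.71) = 315 K.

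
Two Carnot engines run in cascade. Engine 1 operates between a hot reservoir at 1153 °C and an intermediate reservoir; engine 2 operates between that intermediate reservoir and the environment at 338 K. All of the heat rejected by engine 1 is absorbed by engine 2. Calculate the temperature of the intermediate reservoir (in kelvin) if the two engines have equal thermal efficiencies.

T_H = 1153 °C → 1153 + 273.15 = 1426.15 K.
Equal efficiencies require 1 − T_m/T_H = 1 − T_C/T_m, i.e. T_m/T_H = T_C/T_m, so T_m = √(T_H·T_C) = √(1426.15 × 338.00) = 694 K.

T_m ≈ 694 K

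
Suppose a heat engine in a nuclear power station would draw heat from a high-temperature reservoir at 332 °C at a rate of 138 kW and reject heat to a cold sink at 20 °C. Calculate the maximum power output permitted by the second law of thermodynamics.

T_H = 332 °C → 332 + 273.15 = 605.15 K.
T_C = 20 °C → 20 + 273.15 = 293.15 K.
By the Carnot theorem, η_max = 1 − T_C/T_H = 1 − 293.15/605.15 = 0.5156.
W_max = η_max · Q_H = 0.5156 × 138 = 71.15 kW.

Ẇ_max ≈ 71.15 kW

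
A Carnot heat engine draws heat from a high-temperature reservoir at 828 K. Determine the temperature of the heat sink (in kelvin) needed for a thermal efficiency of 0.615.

T_C ≈ 319 K

From η = 1 − T_C/T_H, T_C = T_H·(1 − η) = 828.00 × (1 − 0.615) = 319 K.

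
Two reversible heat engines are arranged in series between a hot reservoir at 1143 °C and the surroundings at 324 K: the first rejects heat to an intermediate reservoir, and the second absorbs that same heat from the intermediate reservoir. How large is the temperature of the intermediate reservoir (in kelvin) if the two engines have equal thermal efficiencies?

T_H = 1143 °C → 1143 + 273.15 = 1416.15 K.
Equal efficiencies require 1 − T_m/T_H = 1 − T_C/T_m, i.e. T_m/T_H = T_C/T_m, so T_m = √(T_H·T_C) = √(1416.15 × 324.00) = 677 K.

T_m ≈ 677 K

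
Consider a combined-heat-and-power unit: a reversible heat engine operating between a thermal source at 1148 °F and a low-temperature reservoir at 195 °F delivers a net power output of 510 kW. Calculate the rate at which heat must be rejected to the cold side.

Q̇_C ≈ 350 kW

T_H = 1148 °F → (1148 − 32) × 5/9 = 620.00 °C = 893.15 K.
T_C = 195 °F → (195 − 32) × 5/9 = 90.56 °C = 363.71 K.
Carnot efficiency: η = 1 − T_C/T_H = 1 − 363.71/893.15 = 0.5928.
Since Q_C/Q_H = T_C/T_H and Q_H = W/η, Q_C = W·T_C/(T_H − T_C) = 510 × 363.71/529.44 = 350 kW.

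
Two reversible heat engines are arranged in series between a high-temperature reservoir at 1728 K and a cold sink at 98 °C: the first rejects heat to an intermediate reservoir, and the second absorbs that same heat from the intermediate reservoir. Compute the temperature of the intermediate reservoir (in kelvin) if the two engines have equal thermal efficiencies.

T_C = 98 °C → 98 + 273.15 = 371.15 K.
Equal efficiencies require 1 − T_m/T_H = 1 − T_C/T_m, i.e. T_m/T_H = T_C/T_m, so T_m = √(T_H·T_C) = √(1728.00 × 371.15) = 801 K.

T_m ≈ 801 K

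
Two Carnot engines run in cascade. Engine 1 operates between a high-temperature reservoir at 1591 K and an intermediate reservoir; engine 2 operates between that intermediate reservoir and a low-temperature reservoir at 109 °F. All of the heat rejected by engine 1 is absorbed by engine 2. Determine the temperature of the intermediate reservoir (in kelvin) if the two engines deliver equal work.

T_C = 109 °F → (109 − 32) × 5/9 = 42.78 °C = 315.93 K.
For reversible stages Q_m = Q_H·(T_m/T_H). Setting W₁ = Q_H(1 − T_m/T_H) equal to W₂ = Q_m(1 − T_C/T_m) = Q_H·(T_m − T_C)/T_H gives T_H − T_m = T_m − T_C, so T_m = (T_H + T_C)/2 = (1591.00 + 315.93)/2 = 953 K.

T_m ≈ 953 K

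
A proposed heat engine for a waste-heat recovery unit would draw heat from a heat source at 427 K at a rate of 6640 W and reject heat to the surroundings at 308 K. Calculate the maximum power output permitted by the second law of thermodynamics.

By the Carnot theorem, η_max = 1 − T_C/T_H = 1 − 308.00/427.00 = 0.2787.
W_max = η_max · Q_H = 0.2787 × 6640 = 1850 W.

Ẇ_max ≈ 1850 W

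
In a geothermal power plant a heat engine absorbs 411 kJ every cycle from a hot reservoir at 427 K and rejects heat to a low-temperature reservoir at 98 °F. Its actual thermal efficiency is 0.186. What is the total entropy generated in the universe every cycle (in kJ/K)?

ΔS_univ ≈ 0.1173 kJ/K

T_C = 98 °F → (98 − 32) × 5/9 = 36.67 °C = 309.82 K.
W = η·Q_H = 0.186 × 411 = 76.45 kJ, so Q_C = Q_H − W = 334.6 kJ.
The hot reservoir loses entropy Q_H/T_H = 411/427.00 = 0.9625 kJ/K; the cold reservoir gains Q_C/T_C = 334.6/309.82 = 1.080 kJ/K.
ΔS_univ = −Q_H/T_H + Q_C/T_C = 0.1173 kJ/K (> 0, since η = 0.186 < η_Carnot = 0.274).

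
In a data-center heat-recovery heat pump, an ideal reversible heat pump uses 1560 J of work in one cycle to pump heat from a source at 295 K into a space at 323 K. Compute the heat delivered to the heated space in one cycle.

The Carnot heat-pump COP is COP_HP = T_H/(T_H − T_C) = 323.00/28.00 = 11.5357.
Q_H = COP_HP · W = 11.5357 × 1560 = 18000 J.

Q_H ≈ 18000 J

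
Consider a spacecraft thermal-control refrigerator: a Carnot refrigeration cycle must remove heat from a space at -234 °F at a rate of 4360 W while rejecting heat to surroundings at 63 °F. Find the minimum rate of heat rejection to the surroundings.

T_H = 63 °F → (63 − 32) × 5/9 = 17.22 °C = 290.37 K.
T_C = -234 °F → (-234 − 32) × 5/9 = -147.78 °C = 125.37 K.
For a reversible cycle Q_H/Q_C = T_H/T_C, so Q_H = Q_C·T_H/T_C = 4360 × 290.37/125.37 = 10100 W.

Q̇_H ≈ 10100 W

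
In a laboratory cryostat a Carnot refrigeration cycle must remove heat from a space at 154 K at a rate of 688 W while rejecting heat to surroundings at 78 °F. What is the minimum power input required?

T_H = 78 °F → (78 − 32) × 5/9 = 25.56 °C = 298.71 K.
Carnot COP: COP_R = T_C/(T_H − T_C) = 154.00/144.71 = 1.0642.
W = Q_C/COP_R = 688/1.0642 = 646 W.

Ẇ_in ≈ 646 W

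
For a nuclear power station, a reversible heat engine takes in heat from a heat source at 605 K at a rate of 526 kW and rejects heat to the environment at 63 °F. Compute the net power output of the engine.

Ẇ ≈ 274 kW

T_C = 63 °F → (63 − 32) × 5/9 = 17.22 °C = 290.37 K.
Carnot efficiency: η = 1 − T_C/T_H = 1 − 290.37/605.00 = 0.5200.
W = η·Q_H = 0.5200 × 526 = 274 kW.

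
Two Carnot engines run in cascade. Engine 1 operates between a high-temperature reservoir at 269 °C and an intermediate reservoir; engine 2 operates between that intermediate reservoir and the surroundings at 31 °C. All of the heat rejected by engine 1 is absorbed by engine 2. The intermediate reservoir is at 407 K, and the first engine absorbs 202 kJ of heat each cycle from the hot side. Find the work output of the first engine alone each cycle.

T_H = 269 °C → 269 + 273.15 = 542.15 K.
T_C = 31 °C → 31 + 273.15 = 304.15 K.
First-stage efficiency η₁ = 1 − T_m/T_H = 1 − 407.00/542.15 = 0.2493.
W₁ = η₁·Q_H = 0.2493 × 202 = 50.4 kJ.

W₁ ≈ 50.4 kJ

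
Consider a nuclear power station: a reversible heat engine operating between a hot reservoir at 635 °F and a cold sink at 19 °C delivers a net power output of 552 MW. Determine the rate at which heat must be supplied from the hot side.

Q̇_H ≈ 1060 MW

T_H = 635 °F → (635 − 32) × 5/9 = 335.00 °C = 608.15 K.
T_C = 19 °C → 19 + 273.15 = 292.15 K.
For a reversible engine, η = 1 − T_C/T_H = 1 − 292.15/608.15 = 0.5196.
Q_H = W/η = 552/0.5196 = 1060 MW.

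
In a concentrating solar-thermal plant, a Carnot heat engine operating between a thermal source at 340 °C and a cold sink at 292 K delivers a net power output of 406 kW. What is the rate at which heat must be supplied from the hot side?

T_H = 340 °C → 340 + 273.15 = 613.15 K.
Carnot efficiency: η = 1 − T_C/T_H = 1 − 292.00/613.15 = 0.5238.
Q_H = W/η = 406/0.5238 = 775.1 kW.

Q̇_H ≈ 775.1 kW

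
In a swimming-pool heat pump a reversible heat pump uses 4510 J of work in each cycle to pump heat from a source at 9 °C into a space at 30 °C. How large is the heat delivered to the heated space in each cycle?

Q_H ≈ 65110 J

T_H = 30 °C → 30 + 273.15 = 303.15 K.
T_C = 9 °C → 9 + 273.15 = 282.15 K.
For a reversible heat pump, COP_HP = T_H/(T_H − T_C) = 303.15/21.00 = 14.4357.
Q_H = COP_HP · W = 14.4357 × 4510 = 65110 J.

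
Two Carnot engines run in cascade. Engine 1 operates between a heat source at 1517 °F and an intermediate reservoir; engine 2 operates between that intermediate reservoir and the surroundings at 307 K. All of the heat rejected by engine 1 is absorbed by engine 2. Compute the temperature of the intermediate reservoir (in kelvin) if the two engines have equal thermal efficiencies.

T_H = 1517 °F → (1517 − 32) × 5/9 = 825.00 °C = 1098.15 K.
Equal efficiencies require 1 − T_m/T_H = 1 − T_C/T_m, i.e. T_m/T_H = T_C/T_m, so T_m = √(T_H·T_C) = √(1098.15 × 307.00) = 580.6 K.

T_m ≈ 580.6 K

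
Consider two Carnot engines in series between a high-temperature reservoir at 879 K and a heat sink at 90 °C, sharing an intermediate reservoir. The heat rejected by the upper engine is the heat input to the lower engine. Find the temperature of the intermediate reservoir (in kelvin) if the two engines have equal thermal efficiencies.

T_C = 90 °C → 90 + 273.15 = 363.15 K.
Equal efficiencies require 1 − T_m/T_H = 1 − T_C/T_m, i.e. T_m/T_H = T_C/T_m, so T_m = √(T_H·T_C) = √(879.00 × 363.15) = 565 K.

T_m ≈ 565 K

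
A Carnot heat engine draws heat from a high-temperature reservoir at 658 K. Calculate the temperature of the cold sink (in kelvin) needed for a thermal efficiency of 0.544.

From η = 1 − T_C/T_H, T_C = T_H·(1 − η) = 658.00 × (1 − 0.544) = 300 K.

T_C ≈ 300 K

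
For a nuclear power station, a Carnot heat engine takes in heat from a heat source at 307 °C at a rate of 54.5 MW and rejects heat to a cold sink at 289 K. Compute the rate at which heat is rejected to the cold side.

Q̇_C ≈ 27.1 MW

T_H = 307 °C → 307 + 273.15 = 580.15 K.
For a reversible engine, η = 1 − T_C/T_H = 1 − 289.00/580.15 = 0.5019.
For a reversible cycle Q_C/Q_H = T_C/T_H, so Q_C = 54.5 × 289.00/580.15 = 27.1 MW.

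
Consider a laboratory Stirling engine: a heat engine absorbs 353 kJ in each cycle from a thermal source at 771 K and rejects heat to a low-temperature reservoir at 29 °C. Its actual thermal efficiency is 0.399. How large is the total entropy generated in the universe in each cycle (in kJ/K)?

T_C = 29 °C → 29 + 273.15 = 302.15 K.
W = η·Q_H = 0.399 × 353 = 140.8 kJ, so Q_C = Q_H − W = 212.2 kJ.
Reservoir entropy changes: ΔS_H = −Q_H/T_H = −353/771.00 = -0.4578 kJ/K and ΔS_C = +Q_C/T_C = 212.2/302.15 = 0.7021 kJ/K.
ΔS_univ = −Q_H/T_H + Q_C/T_C = 0.244 kJ/K (> 0, since η = 0.399 < η_Carnot = 0.608).

ΔS_univ ≈ 0.244 kJ/K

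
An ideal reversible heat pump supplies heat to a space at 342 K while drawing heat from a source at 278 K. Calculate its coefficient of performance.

COP_HP ≈ 5.34

For a reversible heat pump, COP_HP = T_H/(T_H − T_C) = 342.00/(342.00 − 278.00) = 5.34.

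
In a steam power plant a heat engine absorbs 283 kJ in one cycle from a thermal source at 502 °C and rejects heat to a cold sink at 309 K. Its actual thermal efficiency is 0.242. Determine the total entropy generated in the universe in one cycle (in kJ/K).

T_H = 502 °C → 502 + 273.15 = 775.15 K.
W = η·Q_H = 0.242 × 283 = 68.49 kJ, so Q_C = Q_H − W = 214.5 kJ.
Entropy balance on the reservoirs: −Q_H/T_H = -0.3651 kJ/K, +Q_C/T_C = 0.6942 kJ/K.
ΔS_univ = −Q_H/T_H + Q_C/T_C = 0.329 kJ/K (> 0, since η = 0.242 < η_Carnot = 0.601).

ΔS_univ ≈ 0.329 kJ/K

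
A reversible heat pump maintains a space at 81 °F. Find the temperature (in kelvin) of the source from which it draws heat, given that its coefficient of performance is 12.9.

T_H = 81 °F → (81 − 32) × 5/9 = 27.22 °C = 300.37 K.
COP_HP = T_H/(T_H − T_C) ⇒ T_C = T_H·(COP_HP − 1)/COP_HP = 300.37 × (12.9 − 1)/12.9 = 277.1 K.

T_C ≈ 277.1 K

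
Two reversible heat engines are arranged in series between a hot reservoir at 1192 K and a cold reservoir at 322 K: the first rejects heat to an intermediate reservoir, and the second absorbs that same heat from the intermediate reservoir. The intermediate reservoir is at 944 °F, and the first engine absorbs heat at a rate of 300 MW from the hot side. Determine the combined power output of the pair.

Ẇ_total ≈ 219.0 MW

Two reversible stages in series are equivalent to a single Carnot engine between T_H and T_C, so η_total = 1 − T_C/T_H = 1 − 322.00/1192.00 = 0.7299.
W_total = η_total · Q_H = 0.7299 × 300 = 219.0 MW.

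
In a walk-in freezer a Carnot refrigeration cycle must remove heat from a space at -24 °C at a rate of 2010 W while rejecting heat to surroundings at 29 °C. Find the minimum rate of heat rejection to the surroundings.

Q̇_H ≈ 2440 W

T_H = 29 °C → 29 + 273.15 = 302.15 K.
T_C = -24 °C → -24 + 273.15 = 249.15 K.
For a reversible cycle Q_H/Q_C = T_H/T_C, so Q_H = Q_C·T_H/T_C = 2010 × 302.15/249.15 = 2440 W.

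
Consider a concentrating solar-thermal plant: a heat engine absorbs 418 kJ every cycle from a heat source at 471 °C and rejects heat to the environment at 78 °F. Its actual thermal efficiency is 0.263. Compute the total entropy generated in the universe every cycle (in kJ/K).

ΔS_univ ≈ 0.4696 kJ/K

T_H = 471 °C → 471 + 273.15 = 744.15 K.
T_C = 78 °F → (78 − 32) × 5/9 = 25.56 °C = 298.71 K.
W = η·Q_H = 0.263 × 418 = 109.9 kJ, so Q_C = Q_H − W = 308.1 kJ.
Entropy balance on the reservoirs: −Q_H/T_H = -0.5617 kJ/K, +Q_C/T_C = 1.031 kJ/K.
ΔS_univ = −Q_H/T_H + Q_C/T_C = 0.4696 kJ/K (> 0, since η = 0.263 < η_Carnot = 0.599).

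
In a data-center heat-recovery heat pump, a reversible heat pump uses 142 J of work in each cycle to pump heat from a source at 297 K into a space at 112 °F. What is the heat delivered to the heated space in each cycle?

T_H = 112 °F → (112 − 32) × 5/9 = 44.44 °C = 317.59 K.
The Carnot heat-pump COP is COP_HP = T_H/(T_H − T_C) = 317.59/20.59 = 15.4214.
Q_H = COP_HP · W = 15.4214 × 142 = 2190 J.

Q_H ≈ 2190 J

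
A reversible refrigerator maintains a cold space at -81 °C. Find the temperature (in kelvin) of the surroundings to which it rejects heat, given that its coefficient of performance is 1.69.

T_H ≈ 306 K

T_C = -81 °C → -81 + 273.15 = 192.15 K.
COP_R = T_C/(T_H − T_C) ⇒ T_H = T_C·(1 + 1/COP_R) = 192.15 × (1 + 1/1.69) = 306 K.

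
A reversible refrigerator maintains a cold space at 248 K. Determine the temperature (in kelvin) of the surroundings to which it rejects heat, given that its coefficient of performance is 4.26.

T_H ≈ 306 K

COP_R = T_C/(T_H − T_C) ⇒ T_H = T_C·(1 + 1/COP_R) = 248.00 × (1 + 1/4.26) = 306 K.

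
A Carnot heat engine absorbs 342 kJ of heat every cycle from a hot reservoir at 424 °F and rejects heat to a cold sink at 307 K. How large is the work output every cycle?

W ≈ 128 kJ

T_H = 424 °F → (424 − 32) × 5/9 = 217.78 °C = 490.93 K.
The Carnot efficiency is η = 1 − T_C/T_H = 1 − 307.00/490.93 = 0.3747.
W = η·Q_H = 0.3747 × 342 = 128 kJ.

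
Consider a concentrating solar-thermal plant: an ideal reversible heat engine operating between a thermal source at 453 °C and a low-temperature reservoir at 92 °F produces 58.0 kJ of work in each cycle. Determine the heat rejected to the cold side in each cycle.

Q_C ≈ 42.4 kJ

T_H = 453 °C → 453 + 273.15 = 726.15 K.
T_C = 92 °F → (92 − 32) × 5/9 = 33.33 °C = 306.48 K.
For a reversible engine, η = 1 − T_C/T_H = 1 − 306.48/726.15 = 0.5779.
Since Q_C/Q_H = T_C/T_H and Q_H = W/η, Q_C = W·T_C/(T_H − T_C) = 58.0 × 306.48/419.67 = 42.4 kJ.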